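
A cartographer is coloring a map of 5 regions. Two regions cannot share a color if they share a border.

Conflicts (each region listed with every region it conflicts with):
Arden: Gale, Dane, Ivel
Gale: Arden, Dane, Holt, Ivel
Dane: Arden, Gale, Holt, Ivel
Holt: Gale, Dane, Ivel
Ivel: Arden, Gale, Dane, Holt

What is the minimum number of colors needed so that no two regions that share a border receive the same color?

Gale, Dane, Holt, Ivel all conflict with each other, so at least 4 colors are needed.
A valid assignment using 4 colors: Arden=4, Gale=3, Dane=1, Holt=4, Ivel=2. No two conflicting regions share a color.

4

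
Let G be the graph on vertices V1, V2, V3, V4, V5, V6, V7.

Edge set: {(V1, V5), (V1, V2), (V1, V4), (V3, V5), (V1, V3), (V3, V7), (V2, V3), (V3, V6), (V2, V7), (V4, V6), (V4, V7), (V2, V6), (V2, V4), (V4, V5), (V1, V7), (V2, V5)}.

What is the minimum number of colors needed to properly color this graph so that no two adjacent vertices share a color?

4

V1, V2, V3, V5 form a clique, so at least 4 colors are needed.
4 colors suffice: color 1 → {V2}; color 2 → {V3, V4}; color 3 → {V1, V6}; color 4 → {V5, V7}. Each edge has distinct colors on its endpoints.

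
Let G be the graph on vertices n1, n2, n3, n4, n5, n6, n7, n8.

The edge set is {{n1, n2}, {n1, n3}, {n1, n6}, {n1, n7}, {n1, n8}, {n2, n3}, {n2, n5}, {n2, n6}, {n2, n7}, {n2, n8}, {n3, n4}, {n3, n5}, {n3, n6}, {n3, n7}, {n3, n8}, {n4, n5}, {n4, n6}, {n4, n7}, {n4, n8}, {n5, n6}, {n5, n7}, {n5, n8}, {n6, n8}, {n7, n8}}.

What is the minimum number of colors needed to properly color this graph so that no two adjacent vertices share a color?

n1, n2, n3, n6, n8 are pairwise adjacent (a clique of size 5), so at least 5 colors are needed.
One proper 5-coloring: n1=yellow, n2=green, n3=red, n4=green, n5=yellow, n6=purple, n7=purple, n8=blue. Each edge has distinct colors on its endpoints.

5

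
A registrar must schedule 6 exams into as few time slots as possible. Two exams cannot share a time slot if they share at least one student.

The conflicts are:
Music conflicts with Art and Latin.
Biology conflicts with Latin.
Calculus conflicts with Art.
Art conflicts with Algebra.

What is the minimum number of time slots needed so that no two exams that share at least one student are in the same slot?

Calculus and Art conflict, so at least 2 time slots are needed.
Using 2 time slots: Music=2, Biology=2, Calculus=2, Art=1, Algebra=2, Latin=1. No two conflicting exams share a time slot.

2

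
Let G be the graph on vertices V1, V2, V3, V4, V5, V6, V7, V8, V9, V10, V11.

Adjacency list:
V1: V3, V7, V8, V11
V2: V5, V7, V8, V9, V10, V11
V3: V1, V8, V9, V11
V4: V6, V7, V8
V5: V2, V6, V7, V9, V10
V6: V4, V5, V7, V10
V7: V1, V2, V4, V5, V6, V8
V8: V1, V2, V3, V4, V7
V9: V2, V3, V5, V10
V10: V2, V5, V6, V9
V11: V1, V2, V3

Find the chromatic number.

4

V2, V5, V9, V10 form a clique, so at least 4 colors are needed.
4 colors suffice: V1=2, V2=2, V3=1, V4=4, V5=3, V6=2, V7=1, V8=3, V9=4, V10=1, V11=3. Every edge joins two different colors.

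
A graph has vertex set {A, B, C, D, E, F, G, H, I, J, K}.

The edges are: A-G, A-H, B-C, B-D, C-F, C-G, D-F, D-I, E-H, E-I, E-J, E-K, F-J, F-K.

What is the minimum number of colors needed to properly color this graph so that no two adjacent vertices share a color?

3

The cycle D-I-E-J-F-D has odd length 5, so it cannot be 2-colored; at least 3 colors are needed.
One proper 3-coloring: A=1, B=1, C=2, D=2, E=1, F=1, G=3, H=2, I=3, J=2, K=2. Every edge joins two different colors.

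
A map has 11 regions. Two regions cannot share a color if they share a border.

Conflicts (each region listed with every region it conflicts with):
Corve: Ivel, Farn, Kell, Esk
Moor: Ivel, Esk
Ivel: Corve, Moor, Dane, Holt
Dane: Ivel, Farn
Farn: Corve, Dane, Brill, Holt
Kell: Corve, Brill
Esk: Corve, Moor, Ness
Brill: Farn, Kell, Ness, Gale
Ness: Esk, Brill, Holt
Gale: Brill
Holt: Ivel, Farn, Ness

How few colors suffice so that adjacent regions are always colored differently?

The cycle Ivel-Moor-Esk-Ness-Holt-Ivel has odd length 5, so it cannot be 2-colored; at least 3 colors are needed.
3 colors suffice: Corve=2, Moor=2, Ivel=1, Dane=2, Farn=1, Kell=1, Esk=1, Brill=2, Ness=3, Gale=1, Holt=2. No two conflicting regions share a color.

3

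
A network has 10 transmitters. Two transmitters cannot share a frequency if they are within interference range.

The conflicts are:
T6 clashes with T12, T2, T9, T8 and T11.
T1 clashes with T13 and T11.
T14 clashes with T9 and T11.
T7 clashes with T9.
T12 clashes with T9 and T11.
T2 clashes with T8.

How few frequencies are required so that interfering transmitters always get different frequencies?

T6, T12, T9 all conflict with each other, so at least 3 frequencies are needed.
Using 3 frequencies: T6=1, T1=1, T13=2, T14=1, T7=1, T12=3, T2=3, T9=2, T8=2, T11=2. Each listed conflict is separated.

3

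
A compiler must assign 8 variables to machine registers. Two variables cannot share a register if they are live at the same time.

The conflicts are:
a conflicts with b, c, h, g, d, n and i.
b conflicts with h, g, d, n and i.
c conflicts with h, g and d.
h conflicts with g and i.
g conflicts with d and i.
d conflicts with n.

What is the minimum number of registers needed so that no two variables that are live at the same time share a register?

a, b, h, g, i pairwise conflict, so at least 5 registers are needed.
5 registers suffice: register 1 → {a}; register 2 → {g, n}; register 3 → {b, c}; register 4 → {h, d}; register 5 → {i}. No two conflicting variables share a register.

5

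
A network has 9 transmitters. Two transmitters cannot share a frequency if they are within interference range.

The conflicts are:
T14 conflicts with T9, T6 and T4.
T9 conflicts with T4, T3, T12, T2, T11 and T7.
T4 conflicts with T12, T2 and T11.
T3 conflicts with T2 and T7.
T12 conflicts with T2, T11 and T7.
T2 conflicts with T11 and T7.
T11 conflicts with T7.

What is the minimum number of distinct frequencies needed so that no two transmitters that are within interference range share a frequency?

T9, T4, T12, T2, T11 are mutually in conflict, so at least 5 frequencies are needed.
5 frequencies suffice: frequency 1 → {T9, T6}; frequency 2 → {T14, T2}; frequency 3 → {T3, T12}; frequency 4 → {T4, T7}; frequency 5 → {T11}. Every pair that conflicts lands in different frequencies.

5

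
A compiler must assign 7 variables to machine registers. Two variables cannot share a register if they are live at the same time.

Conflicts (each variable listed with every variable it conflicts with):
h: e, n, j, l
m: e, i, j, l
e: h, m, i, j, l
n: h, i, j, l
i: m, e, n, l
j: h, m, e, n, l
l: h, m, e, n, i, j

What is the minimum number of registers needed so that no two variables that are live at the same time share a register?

h, n, j, l pairwise conflict, so at least 4 registers are needed.
4 registers suffice: register 1 → {l}; register 2 → {i, j}; register 3 → {e, n}; register 4 → {h, m}. Every pair that conflicts lands in different registers.

4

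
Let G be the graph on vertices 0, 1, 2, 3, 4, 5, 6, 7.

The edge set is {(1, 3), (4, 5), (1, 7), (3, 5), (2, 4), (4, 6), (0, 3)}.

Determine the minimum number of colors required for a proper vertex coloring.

2 and 4 are adjacent, so at least 2 colors are needed.
One proper 2-coloring: 0=blue, 1=blue, 2=blue, 3=red, 4=red, 5=blue, 6=blue, 7=red. Every edge joins two different colors.

2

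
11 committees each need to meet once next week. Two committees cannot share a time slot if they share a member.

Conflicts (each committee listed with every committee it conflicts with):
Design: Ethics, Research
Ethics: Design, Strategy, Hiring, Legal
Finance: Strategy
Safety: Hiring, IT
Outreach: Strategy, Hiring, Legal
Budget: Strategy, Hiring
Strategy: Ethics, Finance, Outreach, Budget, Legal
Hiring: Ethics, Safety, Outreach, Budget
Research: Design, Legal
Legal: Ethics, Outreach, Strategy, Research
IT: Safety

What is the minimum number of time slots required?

Outreach, Strategy, Legal are mutually in conflict, so at least 3 time slots are needed.
3 time slots suffice: time slot 1 → {Strategy, Hiring, Research, IT}; time slot 2 → {Ethics, Finance, Safety, Outreach, Budget}; time slot 3 → {Design, Legal}. Each listed conflict is separated.

3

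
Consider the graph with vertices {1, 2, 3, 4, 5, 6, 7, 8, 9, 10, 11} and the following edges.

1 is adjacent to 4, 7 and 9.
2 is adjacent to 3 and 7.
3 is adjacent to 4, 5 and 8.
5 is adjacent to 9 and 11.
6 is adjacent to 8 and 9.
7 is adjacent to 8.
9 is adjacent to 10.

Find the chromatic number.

The cycle 8-6-9-1-7-8 has odd length 5, so it cannot be 2-colored; at least 3 colors are needed.
3 colors suffice: color red → {3, 7, 9, 11}; color blue → {1, 2, 5, 8, 10}; color green → {4, 6}. No two adjacent vertices share a color.

3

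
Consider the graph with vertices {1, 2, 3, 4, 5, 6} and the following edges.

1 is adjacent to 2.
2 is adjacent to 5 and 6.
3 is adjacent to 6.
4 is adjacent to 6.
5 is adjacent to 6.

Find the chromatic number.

3

2, 5, 6 are pairwise adjacent, so at least 3 colors are needed.
3 colors suffice: color red → {1, 6}; color blue → {2, 3, 4}; color green → {5}. No two adjacent vertices share a color.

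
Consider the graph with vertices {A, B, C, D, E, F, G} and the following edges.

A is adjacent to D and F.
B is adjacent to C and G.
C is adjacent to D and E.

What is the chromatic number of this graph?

B and C are adjacent, so at least 2 colors are needed.
A valid assignment using 2 colors: A=1, B=2, C=1, D=2, E=2, F=2, G=1. Every edge joins two different colors.

2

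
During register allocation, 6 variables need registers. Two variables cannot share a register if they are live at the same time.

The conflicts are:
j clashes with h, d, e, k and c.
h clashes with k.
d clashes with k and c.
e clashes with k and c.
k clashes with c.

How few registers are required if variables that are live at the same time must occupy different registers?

4

j, e, k, c are mutually in conflict, so at least 4 registers are needed.
4 registers suffice: register 1 → {k}; register 2 → {j}; register 3 → {h, c}; register 4 → {d, e}. No two conflicting variables share a register.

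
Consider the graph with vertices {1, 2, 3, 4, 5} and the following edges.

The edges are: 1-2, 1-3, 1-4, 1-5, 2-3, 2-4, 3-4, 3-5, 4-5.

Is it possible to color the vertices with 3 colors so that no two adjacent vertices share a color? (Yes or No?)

1, 2, 3, 4 form a clique, so at least 4 colors are needed.
So 3 colors are not enough.

No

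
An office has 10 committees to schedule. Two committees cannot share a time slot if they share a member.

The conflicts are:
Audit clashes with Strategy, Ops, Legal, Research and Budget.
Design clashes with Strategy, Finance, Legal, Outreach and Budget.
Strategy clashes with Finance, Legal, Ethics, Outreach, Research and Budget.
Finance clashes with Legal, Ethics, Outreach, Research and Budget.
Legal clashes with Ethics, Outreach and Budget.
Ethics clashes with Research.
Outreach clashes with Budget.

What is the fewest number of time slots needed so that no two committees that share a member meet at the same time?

Design, Strategy, Finance, Legal, Outreach, Budget pairwise conflict, so at least 6 time slots are needed.
6 time slots suffice: time slot 1 → {Strategy, Ops}; time slot 2 → {Legal, Research}; time slot 3 → {Audit, Finance}; time slot 4 → {Ethics, Budget}; time slot 5 → {Design}; time slot 6 → {Outreach}. Each listed conflict is separated.

6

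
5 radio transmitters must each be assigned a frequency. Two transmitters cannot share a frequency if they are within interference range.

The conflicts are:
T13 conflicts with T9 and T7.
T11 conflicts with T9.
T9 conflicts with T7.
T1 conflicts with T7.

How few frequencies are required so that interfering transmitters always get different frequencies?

T13, T9, T7 pairwise conflict, so at least 3 frequencies are needed.
3 frequencies suffice: T13=3, T11=1, T9=2, T1=2, T7=1. Every pair that conflicts lands in different frequencies.

3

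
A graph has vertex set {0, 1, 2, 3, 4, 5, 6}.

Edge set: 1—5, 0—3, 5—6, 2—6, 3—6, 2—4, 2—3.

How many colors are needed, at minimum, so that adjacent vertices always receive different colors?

3

2, 3, 6 are pairwise adjacent, so at least 3 colors are needed.
One proper 3-coloring: 0=a, 1=a, 2=b, 3=c, 4=a, 5=b, 6=a. Every edge joins two different colors.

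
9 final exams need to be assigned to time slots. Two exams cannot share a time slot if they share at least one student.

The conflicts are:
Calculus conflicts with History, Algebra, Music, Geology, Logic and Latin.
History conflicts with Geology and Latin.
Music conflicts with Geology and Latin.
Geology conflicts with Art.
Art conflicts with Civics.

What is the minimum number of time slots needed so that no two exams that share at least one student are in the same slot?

Calculus, History, Latin pairwise conflict, so at least 3 time slots are needed.
Using 3 time slots: Calculus=1, History=3, Algebra=2, Music=3, Geology=2, Logic=2, Art=1, Civics=2, Latin=2. Every pair that conflicts lands in different time slots.

3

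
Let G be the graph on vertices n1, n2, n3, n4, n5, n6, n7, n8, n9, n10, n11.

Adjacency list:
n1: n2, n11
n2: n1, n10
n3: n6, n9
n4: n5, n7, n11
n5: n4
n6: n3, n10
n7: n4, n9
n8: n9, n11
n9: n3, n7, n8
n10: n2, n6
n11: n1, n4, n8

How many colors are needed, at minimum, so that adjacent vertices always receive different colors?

3

The cycle n7-n4-n11-n8-n9-n7 has odd length 5, so it cannot be 2-colored; at least 3 colors are needed.
One proper 3-coloring: n1=B, n2=R, n3=B, n4=B, n5=R, n6=R, n7=G, n8=B, n9=R, n10=B, n11=R. Each edge has distinct colors on its endpoints.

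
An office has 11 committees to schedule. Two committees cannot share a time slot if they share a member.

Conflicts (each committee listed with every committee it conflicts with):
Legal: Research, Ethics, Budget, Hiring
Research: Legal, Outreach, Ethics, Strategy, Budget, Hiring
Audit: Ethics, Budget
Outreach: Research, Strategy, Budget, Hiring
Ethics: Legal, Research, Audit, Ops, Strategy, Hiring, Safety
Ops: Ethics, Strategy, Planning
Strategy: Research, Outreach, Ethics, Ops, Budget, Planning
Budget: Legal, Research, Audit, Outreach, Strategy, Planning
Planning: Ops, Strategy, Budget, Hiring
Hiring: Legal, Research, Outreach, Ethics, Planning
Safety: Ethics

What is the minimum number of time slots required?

4

Legal, Research, Ethics, Hiring are mutually in conflict, so at least 4 time slots are needed.
A valid assignment using 4 time slots: Legal=4, Research=3, Audit=2, Outreach=4, Ethics=1, Ops=4, Strategy=2, Budget=1, Planning=3, Hiring=2, Safety=2. No two conflicting committees share a time slot.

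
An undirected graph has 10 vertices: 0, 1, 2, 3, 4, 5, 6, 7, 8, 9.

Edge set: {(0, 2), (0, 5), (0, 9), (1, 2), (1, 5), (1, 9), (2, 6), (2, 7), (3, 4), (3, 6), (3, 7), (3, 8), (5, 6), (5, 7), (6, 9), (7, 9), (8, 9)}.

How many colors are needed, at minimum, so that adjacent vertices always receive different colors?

0 and 2 are adjacent, so at least 2 colors are needed.
2 colors suffice: color a → {2, 3, 5, 9}; color b → {0, 1, 4, 6, 7, 8}. No two adjacent vertices share a color.

2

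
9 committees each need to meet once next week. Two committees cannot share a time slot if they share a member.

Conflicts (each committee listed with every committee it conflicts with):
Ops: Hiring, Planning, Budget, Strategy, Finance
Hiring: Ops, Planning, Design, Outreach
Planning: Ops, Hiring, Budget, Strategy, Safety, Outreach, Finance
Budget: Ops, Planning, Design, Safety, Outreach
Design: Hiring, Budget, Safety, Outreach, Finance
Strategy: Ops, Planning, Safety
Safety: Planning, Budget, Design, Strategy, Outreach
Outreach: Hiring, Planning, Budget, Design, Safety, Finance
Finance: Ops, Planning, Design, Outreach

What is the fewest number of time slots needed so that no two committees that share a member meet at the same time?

Budget, Design, Safety, Outreach all conflict with each other, so at least 4 time slots are needed.
A valid assignment using 4 time slots: Ops=2, Hiring=3, Planning=1, Budget=3, Design=1, Strategy=3, Safety=4, Outreach=2, Finance=3. Every pair that conflicts lands in different time slots.

4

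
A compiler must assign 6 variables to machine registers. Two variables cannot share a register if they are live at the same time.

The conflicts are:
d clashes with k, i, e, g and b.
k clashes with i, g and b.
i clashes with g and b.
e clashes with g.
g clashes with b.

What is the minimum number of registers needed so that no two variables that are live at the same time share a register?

d, k, i, g, b pairwise conflict, so at least 5 registers are needed.
Using 5 registers: d=2, k=4, i=3, e=3, g=1, b=5. No two conflicting variables share a register.

5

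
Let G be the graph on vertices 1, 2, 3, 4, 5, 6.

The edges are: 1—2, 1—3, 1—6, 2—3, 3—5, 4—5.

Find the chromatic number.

1, 2, 3 form a triangle, so at least 3 colors are needed.
3 colors suffice: color a → {1, 5}; color b → {3, 4, 6}; color c → {2}. No two adjacent vertices share a color.

3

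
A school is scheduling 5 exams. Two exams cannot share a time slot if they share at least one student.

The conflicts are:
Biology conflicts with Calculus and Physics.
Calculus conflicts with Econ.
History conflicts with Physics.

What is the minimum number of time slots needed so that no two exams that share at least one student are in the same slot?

Calculus and Econ conflict, so at least 2 time slots are needed.
2 time slots suffice: time slot 1 → {Calculus, Physics}; time slot 2 → {Biology, History, Econ}. Each listed conflict is separated.

2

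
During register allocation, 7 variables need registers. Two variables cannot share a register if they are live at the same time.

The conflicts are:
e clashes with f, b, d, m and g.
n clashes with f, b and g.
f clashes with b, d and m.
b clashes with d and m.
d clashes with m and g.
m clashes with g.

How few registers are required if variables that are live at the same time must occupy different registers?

e, f, b, d, m pairwise conflict, so at least 5 registers are needed.
5 registers suffice: register 1 → {n, d}; register 2 → {f, g}; register 3 → {b}; register 4 → {e}; register 5 → {m}. No two conflicting variables share a register.

5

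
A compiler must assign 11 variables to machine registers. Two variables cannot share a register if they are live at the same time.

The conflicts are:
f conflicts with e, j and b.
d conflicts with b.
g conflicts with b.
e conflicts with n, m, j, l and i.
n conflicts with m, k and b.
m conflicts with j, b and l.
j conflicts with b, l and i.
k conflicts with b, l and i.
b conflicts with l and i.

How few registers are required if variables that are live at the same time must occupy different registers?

4

m, j, b, l pairwise conflict, so at least 4 registers are needed.
A valid assignment using 4 registers: f=3, d=2, g=2, e=1, n=2, m=3, j=2, k=3, b=1, l=4, i=4. No two conflicting variables share a register.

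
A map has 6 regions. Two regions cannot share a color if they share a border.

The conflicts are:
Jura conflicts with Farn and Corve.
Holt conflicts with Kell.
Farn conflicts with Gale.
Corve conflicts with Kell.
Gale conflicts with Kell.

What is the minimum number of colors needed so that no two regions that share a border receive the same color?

3

The cycle Farn-Gale-Kell-Corve-Jura-Farn has odd length 5, so it cannot be 2-colored; at least 3 colors are needed.
3 colors suffice: Jura=2, Holt=2, Farn=1, Corve=3, Gale=2, Kell=1. Each listed conflict is separated.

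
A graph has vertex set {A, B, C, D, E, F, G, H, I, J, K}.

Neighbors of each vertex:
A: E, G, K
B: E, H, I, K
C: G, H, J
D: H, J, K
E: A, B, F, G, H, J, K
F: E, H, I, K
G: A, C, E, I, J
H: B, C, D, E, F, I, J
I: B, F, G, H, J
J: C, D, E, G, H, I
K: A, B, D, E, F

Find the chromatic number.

A, E, K form a triangle, so at least 3 colors are needed.
3 colors suffice: A=3, B=3, C=1, D=1, E=1, F=3, G=2, H=2, I=1, J=3, K=2. Every edge joins two different colors.

3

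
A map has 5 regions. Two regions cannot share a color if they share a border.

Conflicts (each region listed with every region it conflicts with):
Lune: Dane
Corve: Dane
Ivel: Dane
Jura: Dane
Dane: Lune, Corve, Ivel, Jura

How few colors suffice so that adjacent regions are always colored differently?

2

Lune and Dane conflict, so at least 2 colors are needed.
A valid assignment using 2 colors: Lune=2, Corve=2, Ivel=2, Jura=2, Dane=1. Each listed conflict is separated.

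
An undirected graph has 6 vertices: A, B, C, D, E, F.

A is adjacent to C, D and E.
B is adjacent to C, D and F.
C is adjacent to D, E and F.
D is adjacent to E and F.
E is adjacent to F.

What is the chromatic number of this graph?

A, C, D, E are mutually adjacent (a clique of size 4), so at least 4 colors are needed.
One proper 4-coloring: A=green, B=yellow, C=red, D=blue, E=yellow, F=green. No two adjacent vertices share a color.

4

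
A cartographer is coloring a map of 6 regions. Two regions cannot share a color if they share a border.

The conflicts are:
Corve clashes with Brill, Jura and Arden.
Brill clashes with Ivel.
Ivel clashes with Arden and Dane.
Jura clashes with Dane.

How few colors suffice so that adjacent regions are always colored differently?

3

The cycle Ivel-Dane-Jura-Corve-Brill-Ivel has odd length 5, so it cannot be 2-colored; at least 3 colors are needed.
3 colors suffice: Corve=1, Brill=2, Ivel=1, Jura=2, Arden=2, Dane=3. Every pair that conflicts lands in different colors.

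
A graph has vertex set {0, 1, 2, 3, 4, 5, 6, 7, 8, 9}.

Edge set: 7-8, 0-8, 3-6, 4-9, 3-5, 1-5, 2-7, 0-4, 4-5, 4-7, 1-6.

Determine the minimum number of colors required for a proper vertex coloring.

1 and 6 are adjacent, so at least 2 colors are needed.
2 colors suffice: color a → {1, 2, 3, 4, 8}; color b → {0, 5, 6, 7, 9}. Every edge joins two different colors.

2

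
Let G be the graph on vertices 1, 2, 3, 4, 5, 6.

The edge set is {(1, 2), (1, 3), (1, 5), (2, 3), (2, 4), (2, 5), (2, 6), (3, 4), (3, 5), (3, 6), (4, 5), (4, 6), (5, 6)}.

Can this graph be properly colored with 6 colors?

The chromatic number is 5. 2, 3, 4, 5, 6 are pairwise adjacent (a clique of size 5), so at least 5 colors are needed.
A valid assignment using 5 colors: 1=yellow, 2=red, 3=blue, 4=yellow, 5=green, 6=purple.
Since 6 ≥ 5, a proper 6-coloring certainly exists.

Yes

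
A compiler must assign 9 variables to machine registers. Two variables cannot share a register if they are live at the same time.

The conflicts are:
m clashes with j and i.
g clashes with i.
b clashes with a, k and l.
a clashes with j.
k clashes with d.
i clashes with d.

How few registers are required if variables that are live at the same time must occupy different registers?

3

The cycle a-j-m-i-d-k-b-a has odd length 7, so it cannot be 2-colored; at least 3 registers are needed.
3 registers suffice: register 1 → {b, j, i}; register 2 → {m, g, a, d, l}; register 3 → {k}. Each listed conflict is separated.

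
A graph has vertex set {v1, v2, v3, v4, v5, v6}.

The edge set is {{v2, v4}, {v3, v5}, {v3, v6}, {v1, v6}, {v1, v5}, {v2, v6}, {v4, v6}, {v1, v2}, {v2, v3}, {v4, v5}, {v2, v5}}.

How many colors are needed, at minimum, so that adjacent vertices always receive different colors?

v2, v3, v5 are pairwise adjacent, so at least 3 colors are needed.
One proper 3-coloring: v1=G, v2=R, v3=G, v4=G, v5=B, v6=B. No two adjacent vertices share a color.

3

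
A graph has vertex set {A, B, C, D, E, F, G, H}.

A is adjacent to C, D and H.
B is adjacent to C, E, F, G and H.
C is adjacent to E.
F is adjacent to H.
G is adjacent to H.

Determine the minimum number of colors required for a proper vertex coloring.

B, G, H are pairwise adjacent, so at least 3 colors are needed.
3 colors suffice: color red → {A, B}; color blue → {C, D, H}; color green → {E, F, G}. Every edge joins two different colors.

3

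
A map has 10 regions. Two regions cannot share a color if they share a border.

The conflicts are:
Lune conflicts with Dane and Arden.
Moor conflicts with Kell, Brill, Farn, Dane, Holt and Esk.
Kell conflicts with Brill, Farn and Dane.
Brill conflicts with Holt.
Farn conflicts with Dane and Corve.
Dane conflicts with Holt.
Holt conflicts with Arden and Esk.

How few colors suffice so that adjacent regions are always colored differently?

4

Moor, Kell, Farn, Dane all conflict with each other, so at least 4 colors are needed.
4 colors suffice: color 1 → {Moor, Arden, Corve}; color 2 → {Brill, Dane, Esk}; color 3 → {Lune, Farn, Holt}; color 4 → {Kell}. Every pair that conflicts lands in different colors.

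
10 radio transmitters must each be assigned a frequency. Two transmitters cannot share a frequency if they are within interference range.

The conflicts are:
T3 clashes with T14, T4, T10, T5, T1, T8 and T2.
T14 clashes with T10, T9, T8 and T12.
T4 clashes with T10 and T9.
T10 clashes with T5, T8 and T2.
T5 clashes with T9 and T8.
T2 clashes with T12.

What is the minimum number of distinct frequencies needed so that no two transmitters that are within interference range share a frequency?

4

T3, T14, T10, T8 are mutually in conflict, so at least 4 frequencies are needed.
4 frequencies suffice: frequency 1 → {T3, T9, T12}; frequency 2 → {T10, T1}; frequency 3 → {T14, T4, T5, T2}; frequency 4 → {T8}. No two conflicting transmitters share a frequency.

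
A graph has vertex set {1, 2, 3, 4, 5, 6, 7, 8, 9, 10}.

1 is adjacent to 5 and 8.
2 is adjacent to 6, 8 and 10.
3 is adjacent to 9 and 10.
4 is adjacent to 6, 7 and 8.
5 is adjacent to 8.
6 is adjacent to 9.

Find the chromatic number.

3

1, 5, 8 are pairwise adjacent, so at least 3 colors are needed.
A valid assignment using 3 colors: 1=b, 2=b, 3=b, 4=b, 5=c, 6=a, 7=a, 8=a, 9=c, 10=a. Each edge has distinct colors on its endpoints.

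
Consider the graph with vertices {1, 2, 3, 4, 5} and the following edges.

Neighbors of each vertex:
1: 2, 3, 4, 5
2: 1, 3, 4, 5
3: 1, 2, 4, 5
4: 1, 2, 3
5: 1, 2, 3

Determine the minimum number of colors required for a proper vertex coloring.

4

1, 2, 3, 5 are pairwise adjacent (a clique of size 4), so at least 4 colors are needed.
4 colors suffice: color red → {3}; color blue → {1}; color green → {2}; color yellow → {4, 5}. Each edge has distinct colors on its endpoints.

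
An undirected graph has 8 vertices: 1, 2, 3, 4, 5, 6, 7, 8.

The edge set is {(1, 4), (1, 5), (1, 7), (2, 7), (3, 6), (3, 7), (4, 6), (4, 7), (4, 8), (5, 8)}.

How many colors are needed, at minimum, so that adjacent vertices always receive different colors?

1, 4, 7 form a triangle, so at least 3 colors are needed.
One proper 3-coloring: 1=green, 2=red, 3=red, 4=red, 5=red, 6=blue, 7=blue, 8=blue. No two adjacent vertices share a color.

3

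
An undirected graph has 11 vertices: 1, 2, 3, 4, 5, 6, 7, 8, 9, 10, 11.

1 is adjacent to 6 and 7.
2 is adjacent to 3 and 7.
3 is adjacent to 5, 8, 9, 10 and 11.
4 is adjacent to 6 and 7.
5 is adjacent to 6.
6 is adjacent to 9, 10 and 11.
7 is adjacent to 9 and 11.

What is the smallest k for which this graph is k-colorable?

2 and 7 are adjacent, so at least 2 colors are needed.
2 colors suffice: color red → {3, 6, 7}; color blue → {1, 2, 4, 5, 8, 9, 10, 11}. Each edge has distinct colors on its endpoints.

2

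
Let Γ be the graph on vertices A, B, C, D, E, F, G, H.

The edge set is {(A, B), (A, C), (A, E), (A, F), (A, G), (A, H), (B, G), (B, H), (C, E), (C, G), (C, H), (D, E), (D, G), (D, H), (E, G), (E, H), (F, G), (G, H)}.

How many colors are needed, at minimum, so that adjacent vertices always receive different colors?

5

A, C, E, G, H are pairwise adjacent (a clique of size 5), so at least 5 colors are needed.
5 colors suffice: color red → {G}; color blue → {A, D}; color green → {F, H}; color yellow → {B, E}; color purple → {C}. Every edge joins two different colors.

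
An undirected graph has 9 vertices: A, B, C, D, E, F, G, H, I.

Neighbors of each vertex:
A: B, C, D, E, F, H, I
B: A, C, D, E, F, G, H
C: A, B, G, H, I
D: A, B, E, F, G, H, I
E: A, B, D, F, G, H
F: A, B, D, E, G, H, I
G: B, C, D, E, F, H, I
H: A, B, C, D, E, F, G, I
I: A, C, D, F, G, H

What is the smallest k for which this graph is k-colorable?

6

A, B, D, E, F, H are pairwise adjacent (a clique of size 6), so at least 6 colors are needed.
One proper 6-coloring: A=2, B=5, C=3, D=4, E=6, F=3, G=2, H=1, I=5. No two adjacent vertices share a color.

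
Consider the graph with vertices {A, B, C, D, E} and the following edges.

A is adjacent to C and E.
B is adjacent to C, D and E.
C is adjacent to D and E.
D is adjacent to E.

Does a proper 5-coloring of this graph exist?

Yes

The chromatic number is 4. B, C, D, E are mutually adjacent (a clique of size 4), so at least 4 colors are needed.
4 colors suffice: color 1 → {E}; color 2 → {C}; color 3 → {A, D}; color 4 → {B}.
Since 5 ≥ 4, a proper 5-coloring certainly exists.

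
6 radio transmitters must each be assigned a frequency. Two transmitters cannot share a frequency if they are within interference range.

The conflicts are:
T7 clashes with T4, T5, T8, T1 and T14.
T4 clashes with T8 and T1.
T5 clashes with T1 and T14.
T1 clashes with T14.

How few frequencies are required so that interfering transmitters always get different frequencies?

T7, T5, T1, T14 all conflict with each other, so at least 4 frequencies are needed.
Using 4 frequencies: T7=1, T4=3, T5=4, T8=2, T1=2, T14=3. Each listed conflict is separated.

4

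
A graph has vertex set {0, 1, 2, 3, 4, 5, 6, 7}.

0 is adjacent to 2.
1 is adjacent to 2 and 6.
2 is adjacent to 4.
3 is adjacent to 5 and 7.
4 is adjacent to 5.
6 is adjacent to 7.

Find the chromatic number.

The cycle 7-6-1-2-4-5-3-7 has odd length 7, so it cannot be 2-colored; at least 3 colors are needed.
3 colors suffice: color red → {2, 5, 7}; color blue → {0, 3, 4, 6}; color green → {1}. No two adjacent vertices share a color.

3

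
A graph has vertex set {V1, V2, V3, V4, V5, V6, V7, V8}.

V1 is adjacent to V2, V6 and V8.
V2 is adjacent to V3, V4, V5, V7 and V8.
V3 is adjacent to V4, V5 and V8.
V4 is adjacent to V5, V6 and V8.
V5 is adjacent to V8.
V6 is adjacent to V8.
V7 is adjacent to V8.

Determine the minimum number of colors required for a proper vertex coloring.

5

V2, V3, V4, V5, V8 are mutually adjacent (a clique of size 5), so at least 5 colors are needed.
A valid assignment using 5 colors: V1=3, V2=2, V3=5, V4=3, V5=4, V6=2, V7=3, V8=1. No two adjacent vertices share a color.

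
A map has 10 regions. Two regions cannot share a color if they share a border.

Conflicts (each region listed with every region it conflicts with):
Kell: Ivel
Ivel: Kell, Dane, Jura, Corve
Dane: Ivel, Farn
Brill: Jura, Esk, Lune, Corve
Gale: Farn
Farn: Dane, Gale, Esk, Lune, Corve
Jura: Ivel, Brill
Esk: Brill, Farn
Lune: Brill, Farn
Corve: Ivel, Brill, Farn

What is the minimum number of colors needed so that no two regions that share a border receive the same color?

2

Gale and Farn conflict, so at least 2 colors are needed.
2 colors suffice: color 1 → {Ivel, Brill, Farn}; color 2 → {Kell, Dane, Gale, Jura, Esk, Lune, Corve}. Each listed conflict is separated.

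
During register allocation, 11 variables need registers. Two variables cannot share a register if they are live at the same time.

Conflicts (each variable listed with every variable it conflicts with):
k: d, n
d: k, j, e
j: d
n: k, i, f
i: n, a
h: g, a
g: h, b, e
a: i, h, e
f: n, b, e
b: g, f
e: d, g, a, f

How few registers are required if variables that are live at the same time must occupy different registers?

The cycle f-e-d-k-n-f has odd length 5, so it cannot be 2-colored; at least 3 registers are needed.
3 registers suffice: k=3, d=2, j=1, n=1, i=3, h=1, g=2, a=2, f=2, b=1, e=1. No two conflicting variables share a register.

3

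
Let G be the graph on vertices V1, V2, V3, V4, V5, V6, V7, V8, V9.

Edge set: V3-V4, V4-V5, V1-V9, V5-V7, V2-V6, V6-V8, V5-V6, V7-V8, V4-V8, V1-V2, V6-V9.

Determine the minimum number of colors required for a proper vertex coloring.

2

V7 and V8 are adjacent, so at least 2 colors are needed.
2 colors suffice: V1=1, V2=2, V3=2, V4=1, V5=2, V6=1, V7=1, V8=2, V9=2. No two adjacent vertices share a color.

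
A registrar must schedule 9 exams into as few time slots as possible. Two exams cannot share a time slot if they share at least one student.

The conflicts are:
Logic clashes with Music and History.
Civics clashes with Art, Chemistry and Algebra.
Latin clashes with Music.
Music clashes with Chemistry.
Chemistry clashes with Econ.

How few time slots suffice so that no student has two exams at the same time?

Civics and Algebra conflict, so at least 2 time slots are needed.
2 time slots suffice: Logic=2, Civics=1, Latin=2, Music=1, History=1, Art=2, Chemistry=2, Algebra=2, Econ=1. Every pair that conflicts lands in different time slots.

2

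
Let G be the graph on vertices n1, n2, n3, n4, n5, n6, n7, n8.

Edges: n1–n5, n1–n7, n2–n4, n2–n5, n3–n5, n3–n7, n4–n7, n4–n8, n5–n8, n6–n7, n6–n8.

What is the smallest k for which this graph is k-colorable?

3

The cycle n1-n5-n8-n6-n7-n1 has odd length 5, so it cannot be 2-colored; at least 3 colors are needed.
3 colors suffice: color 1 → {n5, n7}; color 2 → {n1, n2, n3, n8}; color 3 → {n4, n6}. Every edge joins two different colors.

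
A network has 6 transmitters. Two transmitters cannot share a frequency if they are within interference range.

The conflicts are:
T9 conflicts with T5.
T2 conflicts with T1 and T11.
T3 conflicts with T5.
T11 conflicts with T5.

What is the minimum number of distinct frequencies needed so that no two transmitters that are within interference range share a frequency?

T9 and T5 conflict, so at least 2 frequencies are needed.
2 frequencies suffice: frequency 1 → {T2, T5}; frequency 2 → {T9, T1, T3, T11}. Every pair that conflicts lands in different frequencies.

2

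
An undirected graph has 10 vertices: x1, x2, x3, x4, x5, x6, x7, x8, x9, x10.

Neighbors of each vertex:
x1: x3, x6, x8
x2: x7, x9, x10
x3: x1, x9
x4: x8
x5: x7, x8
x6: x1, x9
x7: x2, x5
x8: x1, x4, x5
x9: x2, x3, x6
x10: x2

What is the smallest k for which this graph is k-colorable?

The cycle x1-x8-x5-x7-x2-x9-x6-x1 has odd length 7, so it cannot be 2-colored; at least 3 colors are needed.
A valid assignment using 3 colors: x1=B, x2=R, x3=R, x4=B, x5=G, x6=R, x7=B, x8=R, x9=B, x10=B. No two adjacent vertices share a color.

3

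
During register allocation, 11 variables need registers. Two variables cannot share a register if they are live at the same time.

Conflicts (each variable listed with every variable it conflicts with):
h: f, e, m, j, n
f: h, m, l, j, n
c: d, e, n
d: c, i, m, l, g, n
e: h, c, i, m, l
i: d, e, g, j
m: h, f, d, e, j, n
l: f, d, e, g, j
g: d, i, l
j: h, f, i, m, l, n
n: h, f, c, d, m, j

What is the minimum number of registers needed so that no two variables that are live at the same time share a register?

5

h, f, m, j, n all conflict with each other, so at least 5 registers are needed.
5 registers suffice: register 1 → {d, e, j}; register 2 → {c, i, m, l}; register 3 → {g, n}; register 4 → {f}; register 5 → {h}. Each listed conflict is separated.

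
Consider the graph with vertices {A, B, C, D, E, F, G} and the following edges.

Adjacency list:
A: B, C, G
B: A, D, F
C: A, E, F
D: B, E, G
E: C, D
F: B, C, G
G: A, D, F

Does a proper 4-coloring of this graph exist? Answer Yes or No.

The chromatic number is 3. The cycle C-F-G-D-E-C has odd length 5, so it cannot be 2-colored; at least 3 colors are needed.
One proper 3-coloring: A=2, B=1, C=1, D=2, E=3, F=2, G=1.
Since 4 ≥ 3, a proper 4-coloring certainly exists.

Yes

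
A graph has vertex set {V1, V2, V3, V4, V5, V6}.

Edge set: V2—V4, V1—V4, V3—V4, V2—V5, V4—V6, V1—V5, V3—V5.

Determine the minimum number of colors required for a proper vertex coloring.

2

V3 and V4 are adjacent, so at least 2 colors are needed.
2 colors suffice: color 1 → {V4, V5}; color 2 → {V1, V2, V3, V6}. No two adjacent vertices share a color.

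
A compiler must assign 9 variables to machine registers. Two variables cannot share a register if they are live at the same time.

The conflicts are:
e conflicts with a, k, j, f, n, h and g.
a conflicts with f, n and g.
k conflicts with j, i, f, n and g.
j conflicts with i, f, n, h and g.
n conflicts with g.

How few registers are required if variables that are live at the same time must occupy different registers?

e, k, j, n, g are mutually in conflict, so at least 5 registers are needed.
5 registers suffice: e=1, a=2, k=3, j=2, i=1, f=4, n=5, h=3, g=4. Every pair that conflicts lands in different registers.

5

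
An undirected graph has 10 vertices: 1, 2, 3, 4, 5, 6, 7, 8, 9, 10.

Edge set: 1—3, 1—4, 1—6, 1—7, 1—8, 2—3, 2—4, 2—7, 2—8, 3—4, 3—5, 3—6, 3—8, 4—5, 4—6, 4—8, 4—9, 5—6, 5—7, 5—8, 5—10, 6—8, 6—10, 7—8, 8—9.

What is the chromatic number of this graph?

3, 4, 5, 6, 8 are pairwise adjacent (a clique of size 5), so at least 5 colors are needed.
5 colors suffice: color a → {8, 10}; color b → {4, 7}; color c → {1, 2, 5, 9}; color d → {3}; color e → {6}. No two adjacent vertices share a color.

5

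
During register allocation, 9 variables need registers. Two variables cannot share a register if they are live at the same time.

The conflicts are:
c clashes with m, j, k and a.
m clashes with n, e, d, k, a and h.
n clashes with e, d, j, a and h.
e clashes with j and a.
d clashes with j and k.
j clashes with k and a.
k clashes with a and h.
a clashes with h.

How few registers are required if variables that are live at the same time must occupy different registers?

n, e, j, a pairwise conflict, so at least 4 registers are needed.
4 registers suffice: register 1 → {d, a}; register 2 → {m, j}; register 3 → {n, k}; register 4 → {c, e, h}. Each listed conflict is separated.

4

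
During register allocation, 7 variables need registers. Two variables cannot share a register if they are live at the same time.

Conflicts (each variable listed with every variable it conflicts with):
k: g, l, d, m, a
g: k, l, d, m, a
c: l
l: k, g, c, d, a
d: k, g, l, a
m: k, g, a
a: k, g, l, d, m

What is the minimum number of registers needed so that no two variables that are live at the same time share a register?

5

k, g, l, d, a are mutually in conflict, so at least 5 registers are needed.
A valid assignment using 5 registers: k=2, g=3, c=2, l=1, d=5, m=1, a=4. Each listed conflict is separated.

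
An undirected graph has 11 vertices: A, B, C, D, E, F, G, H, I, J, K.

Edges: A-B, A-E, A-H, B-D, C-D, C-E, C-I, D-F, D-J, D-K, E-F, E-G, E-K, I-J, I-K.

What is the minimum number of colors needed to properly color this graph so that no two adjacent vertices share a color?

The cycle E-A-B-D-C-E has odd length 5, so it cannot be 2-colored; at least 3 colors are needed.
3 colors suffice: color red → {D, E, H, I}; color blue → {A, C, F, G, J, K}; color green → {B}. Every edge joins two different colors.

3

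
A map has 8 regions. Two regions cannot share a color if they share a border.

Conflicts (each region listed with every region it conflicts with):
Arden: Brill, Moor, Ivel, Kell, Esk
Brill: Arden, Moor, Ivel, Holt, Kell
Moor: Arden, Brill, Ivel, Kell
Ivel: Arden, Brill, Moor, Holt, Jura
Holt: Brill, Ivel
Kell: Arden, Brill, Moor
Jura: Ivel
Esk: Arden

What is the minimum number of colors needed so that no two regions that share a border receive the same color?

Arden, Brill, Moor, Kell are mutually in conflict, so at least 4 colors are needed.
A valid assignment using 4 colors: Arden=3, Brill=1, Moor=4, Ivel=2, Holt=3, Kell=2, Jura=1, Esk=1. Each listed conflict is separated.

4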